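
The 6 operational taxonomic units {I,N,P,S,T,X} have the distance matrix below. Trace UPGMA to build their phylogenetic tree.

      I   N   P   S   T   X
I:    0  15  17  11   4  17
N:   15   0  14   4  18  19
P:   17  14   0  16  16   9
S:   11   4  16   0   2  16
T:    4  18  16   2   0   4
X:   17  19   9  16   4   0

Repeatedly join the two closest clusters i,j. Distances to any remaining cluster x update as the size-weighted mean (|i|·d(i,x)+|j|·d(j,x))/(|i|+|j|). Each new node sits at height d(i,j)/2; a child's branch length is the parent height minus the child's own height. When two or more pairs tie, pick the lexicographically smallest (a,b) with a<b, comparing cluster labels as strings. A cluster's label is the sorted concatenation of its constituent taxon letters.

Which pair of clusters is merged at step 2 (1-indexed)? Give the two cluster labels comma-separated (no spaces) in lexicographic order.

iteration 1: select S,T (d=2); attach at lengths (1, 1); label the merged cluster ST
  updated: d(I,ST)=15/2, d(N,ST)=11, d(P,ST)=16, d(ST,X)=10
iteration 2: select I,ST (d=15/2); attach at lengths (15/4, 11/4); label the merged cluster IST
  updated: d(IST,N)=37/3, d(IST,P)=49/3, d(IST,X)=37/3
iteration 3: select P,X (d=9); attach at lengths (9/2, 9/2); label the merged cluster PX
  updated: d(IST,PX)=43/3, d(N,PX)=33/2
iteration 4: select IST,N (d=37/3); attach at lengths (29/12, 37/6); label the merged cluster INST
  updated: d(INST,PX)=119/8
iteration 5: select INST,PX (d=119/8); attach at lengths (61/48, 47/16); label the merged cluster INPSTX
final tree: (((I:15/4,(S:1,T:1):11/4):29/12,N:37/6):61/48,(P:9/2,X:9/2):47/16)
total length: 727/24

I,ST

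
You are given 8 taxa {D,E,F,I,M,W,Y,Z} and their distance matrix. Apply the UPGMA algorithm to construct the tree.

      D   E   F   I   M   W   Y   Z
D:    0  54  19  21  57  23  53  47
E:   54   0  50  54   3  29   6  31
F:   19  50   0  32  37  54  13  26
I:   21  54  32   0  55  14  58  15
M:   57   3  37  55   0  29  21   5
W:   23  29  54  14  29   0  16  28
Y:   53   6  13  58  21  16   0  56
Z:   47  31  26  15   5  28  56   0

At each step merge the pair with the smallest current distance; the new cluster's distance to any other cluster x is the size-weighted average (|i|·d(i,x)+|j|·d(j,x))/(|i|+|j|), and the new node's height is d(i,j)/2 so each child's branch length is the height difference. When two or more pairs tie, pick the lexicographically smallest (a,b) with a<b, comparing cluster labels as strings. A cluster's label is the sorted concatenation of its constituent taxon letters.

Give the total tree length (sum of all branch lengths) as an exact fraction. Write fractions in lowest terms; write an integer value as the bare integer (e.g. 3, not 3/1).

274/3

iteration 1: select E,M (d=3); attach at lengths (3/2, 3/2); label the merged cluster EM
  updated: d(D,EM)=111/2, d(EM,F)=87/2, d(EM,I)=109/2, d(EM,W)=29, d(EM,Y)=27/2, d(EM,Z)=18
iteration 2: select F,Y (d=13); attach at lengths (13/2, 13/2); label the merged cluster FY
  updated: d(D,FY)=36, d(EM,FY)=57/2, d(FY,I)=45, d(FY,W)=35, d(FY,Z)=41
iteration 3: select I,W (d=14); attach at lengths (7, 7); label the merged cluster IW
  updated: d(D,IW)=22, d(EM,IW)=167/4, d(FY,IW)=40, d(IW,Z)=43/2
iteration 4: select EM,Z (d=18); attach at lengths (15/2, 9); label the merged cluster EMZ
  updated: d(D,EMZ)=158/3, d(EMZ,FY)=98/3, d(EMZ,IW)=35
iteration 5: select D,IW (d=22); attach at lengths (11, 4); label the merged cluster DIW
  updated: d(DIW,EMZ)=368/9, d(DIW,FY)=116/3
iteration 6: select EMZ,FY (d=98/3); attach at lengths (22/3, 59/6); label the merged cluster EFMYZ
  updated: d(DIW,EFMYZ)=40
iteration 7: select DIW,EFMYZ (d=40); attach at lengths (9, 11/3); label the merged cluster DEFIMWYZ
final tree: ((D:11,(I:7,W:7):4):9,(((E:3/2,M:3/2):15/2,Z:9):22/3,(F:13/2,Y:13/2):59/6):11/3)
total length: 274/3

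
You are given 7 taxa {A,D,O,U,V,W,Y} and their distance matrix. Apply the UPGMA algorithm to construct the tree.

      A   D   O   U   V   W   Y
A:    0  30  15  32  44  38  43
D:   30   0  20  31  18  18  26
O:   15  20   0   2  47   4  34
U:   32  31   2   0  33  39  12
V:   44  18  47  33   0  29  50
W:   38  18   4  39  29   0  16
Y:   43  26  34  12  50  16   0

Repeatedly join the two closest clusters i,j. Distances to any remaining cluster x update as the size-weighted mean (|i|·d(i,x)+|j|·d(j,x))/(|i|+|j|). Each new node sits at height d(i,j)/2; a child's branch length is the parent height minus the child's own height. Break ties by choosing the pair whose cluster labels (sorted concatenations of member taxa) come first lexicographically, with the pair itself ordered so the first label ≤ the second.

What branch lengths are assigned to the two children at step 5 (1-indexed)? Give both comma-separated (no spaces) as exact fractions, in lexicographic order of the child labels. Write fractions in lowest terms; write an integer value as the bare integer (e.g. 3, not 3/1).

1. join O+U (d=2) ⇒ OU; edges |O|=1, |U|=1
  updated: d(A,OU)=47/2, d(D,OU)=51/2, d(OU,V)=40, d(OU,W)=43/2, d(OU,Y)=23
2. join W+Y (d=16) ⇒ WY; edges |W|=8, |Y|=8
  updated: d(A,WY)=81/2, d(D,WY)=22, d(OU,WY)=89/4, d(V,WY)=79/2
3. join D+V (d=18) ⇒ DV; edges |D|=9, |V|=9
  updated: d(A,DV)=37, d(DV,OU)=131/4, d(DV,WY)=123/4
4. join OU+WY (d=89/4) ⇒ OUWY; edges |OU|=81/8, |WY|=25/8
  updated: d(A,OUWY)=32, d(DV,OUWY)=127/4
5. join DV+OUWY (d=127/4) ⇒ DOUVWY; edges |DV|=55/8, |OUWY|=19/4
  updated: d(A,DOUVWY)=101/3
6. join A+DOUVWY (d=101/3) ⇒ ADOUVWY; edges |A|=101/6, |DOUVWY|=23/24
final tree: (A:101/6,((D:9,V:9):55/8,((O:1,U:1):81/8,(W:8,Y:8):25/8):19/4):23/24)
total length: 236/3

55/8,19/4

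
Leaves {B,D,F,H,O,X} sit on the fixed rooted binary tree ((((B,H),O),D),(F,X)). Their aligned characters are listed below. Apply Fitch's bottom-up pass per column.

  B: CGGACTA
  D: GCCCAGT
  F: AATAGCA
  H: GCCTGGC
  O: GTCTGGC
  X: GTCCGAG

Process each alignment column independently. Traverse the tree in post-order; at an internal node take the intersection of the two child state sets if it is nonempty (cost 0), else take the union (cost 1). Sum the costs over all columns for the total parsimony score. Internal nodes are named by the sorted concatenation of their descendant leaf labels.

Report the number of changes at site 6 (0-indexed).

4

[col 0] BH: children B:{C}, H:{G} ∪→ {C,G}; cost 1
[col 0] BHO: children BH:{C,G}, O:{G} ∩→ {G}; cost 0
[col 0] BDHO: children BHO:{G}, D:{G} ∩→ {G}; cost 0
[col 0] FX: children F:{A}, X:{G} ∪→ {A,G}; cost 1
[col 0] BDFHOX: children BDHO:{G}, FX:{A,G} ∩→ {G}; cost 0
[col 1] BH: children B:{G}, H:{C} ∪→ {C,G}; cost 1
[col 1] BHO: children BH:{C,G}, O:{T} ∪→ {C,G,T}; cost 1
[col 1] BDHO: children BHO:{C,G,T}, D:{C} ∩→ {C}; cost 0
[col 1] FX: children F:{A}, X:{T} ∪→ {A,T}; cost 1
[col 1] BDFHOX: children BDHO:{C}, FX:{A,T} ∪→ {A,C,T}; cost 1
[col 2] BH: children B:{G}, H:{C} ∪→ {C,G}; cost 1
[col 2] BHO: children BH:{C,G}, O:{C} ∩→ {C}; cost 0
[col 2] BDHO: children BHO:{C}, D:{C} ∩→ {C}; cost 0
[col 2] FX: children F:{T}, X:{C} ∪→ {C,T}; cost 1
[col 2] BDFHOX: children BDHO:{C}, FX:{C,T} ∩→ {C}; cost 0
[col 3] BH: children B:{A}, H:{T} ∪→ {A,T}; cost 1
[col 3] BHO: children BH:{A,T}, O:{T} ∩→ {T}; cost 0
[col 3] BDHO: children BHO:{T}, D:{C} ∪→ {C,T}; cost 1
[col 3] FX: children F:{A}, X:{C} ∪→ {A,C}; cost 1
[col 3] BDFHOX: children BDHO:{C,T}, FX:{A,C} ∩→ {C}; cost 0
[col 4] BH: children B:{C}, H:{G} ∪→ {C,G}; cost 1
[col 4] BHO: children BH:{C,G}, O:{G} ∩→ {G}; cost 0
[col 4] BDHO: children BHO:{G}, D:{A} ∪→ {A,G}; cost 1
[col 4] FX: children F:{G}, X:{G} ∩→ {G}; cost 0
[col 4] BDFHOX: children BDHO:{A,G}, FX:{G} ∩→ {G}; cost 0
[col 5] BH: children B:{T}, H:{G} ∪→ {G,T}; cost 1
[col 5] BHO: children BH:{G,T}, O:{G} ∩→ {G}; cost 0
[col 5] BDHO: children BHO:{G}, D:{G} ∩→ {G}; cost 0
[col 5] FX: children F:{C}, X:{A} ∪→ {A,C}; cost 1
[col 5] BDFHOX: children BDHO:{G}, FX:{A,C} ∪→ {A,C,G}; cost 1
[col 6] BH: children B:{A}, H:{C} ∪→ {A,C}; cost 1
[col 6] BHO: children BH:{A,C}, O:{C} ∩→ {C}; cost 0
[col 6] BDHO: children BHO:{C}, D:{T} ∪→ {C,T}; cost 1
[col 6] FX: children F:{A}, X:{G} ∪→ {A,G}; cost 1
[col 6] BDFHOX: children BDHO:{C,T}, FX:{A,G} ∪→ {A,C,G,T}; cost 1
per-site changes: [2, 4, 2, 3, 2, 3, 4]; total = 20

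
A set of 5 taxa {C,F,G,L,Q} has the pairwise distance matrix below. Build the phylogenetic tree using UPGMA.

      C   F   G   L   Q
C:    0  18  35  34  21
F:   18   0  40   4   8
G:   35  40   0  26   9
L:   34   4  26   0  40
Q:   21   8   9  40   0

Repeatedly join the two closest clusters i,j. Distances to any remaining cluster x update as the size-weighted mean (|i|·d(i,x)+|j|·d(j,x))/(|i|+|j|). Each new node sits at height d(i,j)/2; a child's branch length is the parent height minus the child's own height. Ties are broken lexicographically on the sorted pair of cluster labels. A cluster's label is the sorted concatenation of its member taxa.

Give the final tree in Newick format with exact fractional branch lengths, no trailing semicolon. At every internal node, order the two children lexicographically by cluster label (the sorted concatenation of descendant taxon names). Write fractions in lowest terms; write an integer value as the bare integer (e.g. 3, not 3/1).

((C:13,(F:2,L:2):11):7/6,(G:9/2,Q:9/2):29/3)

step 1: merge (F,L) at d=4; branch lengths F→2, L→2; new cluster FL
  updated: d(C,FL)=26, d(FL,G)=33, d(FL,Q)=24
step 2: merge (G,Q) at d=9; branch lengths G→9/2, Q→9/2; new cluster GQ
  updated: d(C,GQ)=28, d(FL,GQ)=57/2
step 3: merge (C,FL) at d=26; branch lengths C→13, FL→11; new cluster CFL
  updated: d(CFL,GQ)=85/3
step 4: merge (CFL,GQ) at d=85/3; branch lengths CFL→7/6, GQ→29/3; new cluster CFGLQ
final tree: ((C:13,(F:2,L:2):11):7/6,(G:9/2,Q:9/2):29/3)
total length: 287/6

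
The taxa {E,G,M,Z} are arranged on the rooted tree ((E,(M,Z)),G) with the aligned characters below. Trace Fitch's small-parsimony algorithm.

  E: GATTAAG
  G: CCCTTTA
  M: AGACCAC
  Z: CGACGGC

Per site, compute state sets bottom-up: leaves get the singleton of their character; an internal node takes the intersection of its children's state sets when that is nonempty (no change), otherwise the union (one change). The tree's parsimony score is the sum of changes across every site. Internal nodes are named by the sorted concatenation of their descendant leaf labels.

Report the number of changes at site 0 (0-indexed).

2

site 0, node MZ: M={A} ∪ Z={C} → {A,C} (+1)
site 0, node EMZ: E={G} ∪ MZ={A,C} → {A,C,G} (+1)
site 0, node EGMZ: EMZ={A,C,G} ∩ G={C} → {C} (+0)
site 1, node MZ: M={G} ∩ Z={G} → {G} (+0)
site 1, node EMZ: E={A} ∪ MZ={G} → {A,G} (+1)
site 1, node EGMZ: EMZ={A,G} ∪ G={C} → {A,C,G} (+1)
site 2, node MZ: M={A} ∩ Z={A} → {A} (+0)
site 2, node EMZ: E={T} ∪ MZ={A} → {A,T} (+1)
site 2, node EGMZ: EMZ={A,T} ∪ G={C} → {A,C,T} (+1)
site 3, node MZ: M={C} ∩ Z={C} → {C} (+0)
site 3, node EMZ: E={T} ∪ MZ={C} → {C,T} (+1)
site 3, node EGMZ: EMZ={C,T} ∩ G={T} → {T} (+0)
site 4, node MZ: M={C} ∪ Z={G} → {C,G} (+1)
site 4, node EMZ: E={A} ∪ MZ={C,G} → {A,C,G} (+1)
site 4, node EGMZ: EMZ={A,C,G} ∪ G={T} → {A,C,G,T} (+1)
site 5, node MZ: M={A} ∪ Z={G} → {A,G} (+1)
site 5, node EMZ: E={A} ∩ MZ={A,G} → {A} (+0)
site 5, node EGMZ: EMZ={A} ∪ G={T} → {A,T} (+1)
site 6, node MZ: M={C} ∩ Z={C} → {C} (+0)
site 6, node EMZ: E={G} ∪ MZ={C} → {C,G} (+1)
site 6, node EGMZ: EMZ={C,G} ∪ G={A} → {A,C,G} (+1)
per-site changes: [2, 2, 2, 1, 3, 2, 2]; total = 14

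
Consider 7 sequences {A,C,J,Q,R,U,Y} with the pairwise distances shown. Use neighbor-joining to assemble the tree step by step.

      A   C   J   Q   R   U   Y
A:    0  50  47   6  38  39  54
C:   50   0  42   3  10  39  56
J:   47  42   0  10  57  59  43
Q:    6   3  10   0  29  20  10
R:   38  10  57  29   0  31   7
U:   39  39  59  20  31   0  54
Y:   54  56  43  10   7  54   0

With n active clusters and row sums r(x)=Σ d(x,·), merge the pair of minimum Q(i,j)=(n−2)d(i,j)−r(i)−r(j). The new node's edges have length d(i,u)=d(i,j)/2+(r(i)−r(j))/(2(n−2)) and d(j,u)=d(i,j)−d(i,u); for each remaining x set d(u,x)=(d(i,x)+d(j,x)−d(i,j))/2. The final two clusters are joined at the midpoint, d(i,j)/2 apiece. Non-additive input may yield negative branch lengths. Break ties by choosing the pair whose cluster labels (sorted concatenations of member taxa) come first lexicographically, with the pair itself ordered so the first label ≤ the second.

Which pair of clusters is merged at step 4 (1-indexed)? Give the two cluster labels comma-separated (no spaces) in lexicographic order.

AU,JQ

1. join R+Y (d=7, Q=-361) ⇒ RY; edges |R|=-17/10, |Y|=87/10
  updated: d(A,RY)=85/2, d(C,RY)=59/2, d(J,RY)=93/2, d(Q,RY)=16, d(RY,U)=39
2. join A+U (d=39, Q=-449/2) ⇒ AU; edges |A|=289/16, |U|=335/16
  updated: d(AU,C)=25, d(AU,J)=67/2, d(AU,Q)=-13/2, d(AU,RY)=85/4
3. join J+Q (d=10, Q=-249/2) ⇒ JQ; edges |J|=93/4, |Q|=-53/4
  updated: d(AU,JQ)=17/2, d(C,JQ)=35/2, d(JQ,RY)=105/4
4. join AU+JQ (d=17/2, Q=-90) ⇒ AJQU; edges |AU|=39/8, |JQ|=29/8
  updated: d(AJQU,C)=17, d(AJQU,RY)=39/2
5. join AJQU+C (d=17, Q=-66) ⇒ ACJQU; edges |AJQU|=7/2, |C|=27/2
  updated: d(ACJQU,RY)=16
6. join ACJQU+RY (d=16) ⇒ ACJQRUY; edges |ACJQU|=8, |RY|=8
final tree: ((((A:289/16,U:335/16):39/8,(J:93/4,Q:-53/4):29/8):7/2,C:27/2):8,(R:-17/10,Y:87/10):8)
total length: 195/2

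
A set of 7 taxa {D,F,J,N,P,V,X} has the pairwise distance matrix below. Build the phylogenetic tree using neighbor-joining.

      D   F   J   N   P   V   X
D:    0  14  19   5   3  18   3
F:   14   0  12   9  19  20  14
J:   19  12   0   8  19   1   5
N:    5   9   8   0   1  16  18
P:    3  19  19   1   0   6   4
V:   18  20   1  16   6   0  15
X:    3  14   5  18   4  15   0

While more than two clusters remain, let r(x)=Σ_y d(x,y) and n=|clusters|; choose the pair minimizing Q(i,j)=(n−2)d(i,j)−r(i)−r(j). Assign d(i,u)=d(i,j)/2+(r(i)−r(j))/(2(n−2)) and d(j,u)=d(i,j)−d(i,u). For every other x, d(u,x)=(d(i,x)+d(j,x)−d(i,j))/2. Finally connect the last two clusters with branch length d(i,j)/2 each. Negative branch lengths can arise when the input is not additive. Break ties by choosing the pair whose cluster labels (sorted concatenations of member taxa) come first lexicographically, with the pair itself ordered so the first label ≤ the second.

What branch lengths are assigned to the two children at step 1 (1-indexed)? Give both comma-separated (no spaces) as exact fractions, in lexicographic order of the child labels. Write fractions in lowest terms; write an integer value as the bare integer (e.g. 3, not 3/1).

step 1: merge (J,V) at d=1, Q=-135; branch lengths J→-7/10, V→17/10; new cluster JV
  updated: d(D,JV)=18, d(F,JV)=31/2, d(JV,N)=23/2, d(JV,P)=12, d(JV,X)=19/2
step 2: merge (F,N) at d=9, Q=-80; branch lengths F→63/8, N→9/8; new cluster FN
  updated: d(D,FN)=5, d(FN,JV)=9, d(FN,P)=11/2, d(FN,X)=23/2
step 3: merge (FN,JV) at d=9, Q=-105/2; branch lengths FN→19/12, JV→89/12; new cluster FJNV
  updated: d(D,FJNV)=7, d(FJNV,P)=17/4, d(FJNV,X)=6
step 4: merge (D,X) at d=3, Q=-20; branch lengths D→3/2, X→3/2; new cluster DX
  updated: d(DX,FJNV)=5, d(DX,P)=2
step 5: merge (DX,FJNV) at d=5, Q=-45/4; branch lengths DX→11/8, FJNV→29/8; new cluster DFJNVX
  updated: d(DFJNVX,P)=5/8
step 6: merge (DFJNVX,P) at d=5/8; branch lengths DFJNVX→5/16, P→5/16; new cluster DFJNPVX
final tree: (((D:3/2,X:3/2):11/8,((F:63/8,N:9/8):19/12,(J:-7/10,V:17/10):89/12):29/8):5/16,P:5/16)
total length: 221/8

-7/10,17/10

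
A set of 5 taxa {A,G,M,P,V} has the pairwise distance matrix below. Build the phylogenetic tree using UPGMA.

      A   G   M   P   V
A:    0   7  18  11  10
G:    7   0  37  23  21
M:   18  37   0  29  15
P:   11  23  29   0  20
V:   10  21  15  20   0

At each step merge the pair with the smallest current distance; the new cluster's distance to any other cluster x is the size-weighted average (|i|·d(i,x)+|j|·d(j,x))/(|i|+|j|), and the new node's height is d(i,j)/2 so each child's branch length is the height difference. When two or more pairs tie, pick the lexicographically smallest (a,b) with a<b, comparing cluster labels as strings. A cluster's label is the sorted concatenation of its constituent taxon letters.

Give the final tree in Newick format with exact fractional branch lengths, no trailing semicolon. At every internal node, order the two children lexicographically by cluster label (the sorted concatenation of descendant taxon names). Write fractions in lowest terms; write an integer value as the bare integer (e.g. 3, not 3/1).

step 1: merge (A,G) at d=7; branch lengths A→7/2, G→7/2; new cluster AG
  updated: d(AG,M)=55/2, d(AG,P)=17, d(AG,V)=31/2
step 2: merge (M,V) at d=15; branch lengths M→15/2, V→15/2; new cluster MV
  updated: d(AG,MV)=43/2, d(MV,P)=49/2
step 3: merge (AG,P) at d=17; branch lengths AG→5, P→17/2; new cluster AGP
  updated: d(AGP,MV)=45/2
step 4: merge (AGP,MV) at d=45/2; branch lengths AGP→11/4, MV→15/4; new cluster AGMPV
final tree: (((A:7/2,G:7/2):5,P:17/2):11/4,(M:15/2,V:15/2):15/4)
total length: 42

(((A:7/2,G:7/2):5,P:17/2):11/4,(M:15/2,V:15/2):15/4)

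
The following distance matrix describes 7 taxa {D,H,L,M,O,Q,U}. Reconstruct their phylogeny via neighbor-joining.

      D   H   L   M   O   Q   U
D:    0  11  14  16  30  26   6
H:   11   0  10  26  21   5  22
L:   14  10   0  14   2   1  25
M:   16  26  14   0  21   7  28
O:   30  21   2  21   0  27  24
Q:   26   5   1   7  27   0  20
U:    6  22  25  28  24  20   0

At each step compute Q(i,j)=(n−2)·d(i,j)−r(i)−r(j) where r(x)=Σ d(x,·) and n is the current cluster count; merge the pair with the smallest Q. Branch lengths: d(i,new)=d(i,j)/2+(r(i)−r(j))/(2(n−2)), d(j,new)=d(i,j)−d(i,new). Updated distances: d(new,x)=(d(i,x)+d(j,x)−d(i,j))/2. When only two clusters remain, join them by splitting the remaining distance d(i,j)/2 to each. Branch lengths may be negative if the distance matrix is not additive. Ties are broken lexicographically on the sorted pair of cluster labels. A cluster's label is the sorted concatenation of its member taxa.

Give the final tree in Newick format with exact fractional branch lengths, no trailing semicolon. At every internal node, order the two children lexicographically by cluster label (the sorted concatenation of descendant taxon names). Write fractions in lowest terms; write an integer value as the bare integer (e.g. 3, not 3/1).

((((D:4/5,U:26/5):143/16,H:73/16):49/16,(L:-87/16,O:119/16):113/16):67/32,(M:89/12,Q:-5/12):67/32)

1. join D+U (d=6, Q=-198) ⇒ DU; edges |D|=4/5, |U|=26/5
  updated: d(DU,H)=27/2, d(DU,L)=33/2, d(DU,M)=19, d(DU,O)=24, d(DU,Q)=20
2. join L+O (d=2, Q=-261/2) ⇒ LO; edges |L|=-87/16, |O|=119/16
  updated: d(DU,LO)=77/4, d(H,LO)=29/2, d(LO,M)=33/2, d(LO,Q)=13
3. join M+Q (d=7, Q=-185/2) ⇒ MQ; edges |M|=89/12, |Q|=-5/12
  updated: d(DU,MQ)=16, d(H,MQ)=12, d(LO,MQ)=45/4
4. join DU+H (d=27/2, Q=-247/4) ⇒ DHU; edges |DU|=143/16, |H|=73/16
  updated: d(DHU,LO)=81/8, d(DHU,MQ)=29/4
5. join DHU+LO (d=81/8, Q=-229/8) ⇒ DHLOU; edges |DHU|=49/16, |LO|=113/16
  updated: d(DHLOU,MQ)=67/16
6. join DHLOU+MQ (d=67/16) ⇒ DHLMOQU; edges |DHLOU|=67/32, |MQ|=67/32
final tree: ((((D:4/5,U:26/5):143/16,H:73/16):49/16,(L:-87/16,O:119/16):113/16):67/32,(M:89/12,Q:-5/12):67/32)
total length: 685/16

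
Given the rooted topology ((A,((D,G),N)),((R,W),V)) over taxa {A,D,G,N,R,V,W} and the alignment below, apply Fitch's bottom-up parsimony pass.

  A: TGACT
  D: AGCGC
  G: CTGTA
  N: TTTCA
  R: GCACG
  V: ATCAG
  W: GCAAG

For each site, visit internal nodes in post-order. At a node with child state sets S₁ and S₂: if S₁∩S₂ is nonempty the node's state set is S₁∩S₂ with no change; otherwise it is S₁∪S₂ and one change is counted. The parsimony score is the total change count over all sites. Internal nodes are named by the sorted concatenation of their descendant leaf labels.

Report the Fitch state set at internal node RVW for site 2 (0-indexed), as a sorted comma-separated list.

A,C

DG@0: {A} ∪ {C} = {A,C} (union, +1)
DGN@0: {A,C} ∪ {T} = {A,C,T} (union, +1)
ADGN@0: {T} ∩ {A,C,T} = {T} (intersection, +0)
RW@0: {G} ∩ {G} = {G} (intersection, +0)
RVW@0: {G} ∪ {A} = {A,G} (union, +1)
ADGNRVW@0: {T} ∪ {A,G} = {A,G,T} (union, +1)
DG@1: {G} ∪ {T} = {G,T} (union, +1)
DGN@1: {G,T} ∩ {T} = {T} (intersection, +0)
ADGN@1: {G} ∪ {T} = {G,T} (union, +1)
RW@1: {C} ∩ {C} = {C} (intersection, +0)
RVW@1: {C} ∪ {T} = {C,T} (union, +1)
ADGNRVW@1: {G,T} ∩ {C,T} = {T} (intersection, +0)
DG@2: {C} ∪ {G} = {C,G} (union, +1)
DGN@2: {C,G} ∪ {T} = {C,G,T} (union, +1)
ADGN@2: {A} ∪ {C,G,T} = {A,C,G,T} (union, +1)
RW@2: {A} ∩ {A} = {A} (intersection, +0)
RVW@2: {A} ∪ {C} = {A,C} (union, +1)
ADGNRVW@2: {A,C,G,T} ∩ {A,C} = {A,C} (intersection, +0)
DG@3: {G} ∪ {T} = {G,T} (union, +1)
DGN@3: {G,T} ∪ {C} = {C,G,T} (union, +1)
ADGN@3: {C} ∩ {C,G,T} = {C} (intersection, +0)
RW@3: {C} ∪ {A} = {A,C} (union, +1)
RVW@3: {A,C} ∩ {A} = {A} (intersection, +0)
ADGNRVW@3: {C} ∪ {A} = {A,C} (union, +1)
DG@4: {C} ∪ {A} = {A,C} (union, +1)
DGN@4: {A,C} ∩ {A} = {A} (intersection, +0)
ADGN@4: {T} ∪ {A} = {A,T} (union, +1)
RW@4: {G} ∩ {G} = {G} (intersection, +0)
RVW@4: {G} ∩ {G} = {G} (intersection, +0)
ADGNRVW@4: {A,T} ∪ {G} = {A,G,T} (union, +1)
per-site changes: [4, 3, 4, 4, 3]; total = 18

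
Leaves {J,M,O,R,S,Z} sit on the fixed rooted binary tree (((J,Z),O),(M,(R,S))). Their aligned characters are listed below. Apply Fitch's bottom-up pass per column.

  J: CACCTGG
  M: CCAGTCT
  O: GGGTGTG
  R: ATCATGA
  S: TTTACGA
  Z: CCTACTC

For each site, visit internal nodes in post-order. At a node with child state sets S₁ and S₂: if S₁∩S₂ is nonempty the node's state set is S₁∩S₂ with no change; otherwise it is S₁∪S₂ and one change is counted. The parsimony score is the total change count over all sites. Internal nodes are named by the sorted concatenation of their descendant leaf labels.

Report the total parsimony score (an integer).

JZ@0: {C} ∩ {C} = {C} (intersection, +0)
JOZ@0: {C} ∪ {G} = {C,G} (union, +1)
RS@0: {A} ∪ {T} = {A,T} (union, +1)
MRS@0: {C} ∪ {A,T} = {A,C,T} (union, +1)
JMORSZ@0: {C,G} ∩ {A,C,T} = {C} (intersection, +0)
JZ@1: {A} ∪ {C} = {A,C} (union, +1)
JOZ@1: {A,C} ∪ {G} = {A,C,G} (union, +1)
RS@1: {T} ∩ {T} = {T} (intersection, +0)
MRS@1: {C} ∪ {T} = {C,T} (union, +1)
JMORSZ@1: {A,C,G} ∩ {C,T} = {C} (intersection, +0)
JZ@2: {C} ∪ {T} = {C,T} (union, +1)
JOZ@2: {C,T} ∪ {G} = {C,G,T} (union, +1)
RS@2: {C} ∪ {T} = {C,T} (union, +1)
MRS@2: {A} ∪ {C,T} = {A,C,T} (union, +1)
JMORSZ@2: {C,G,T} ∩ {A,C,T} = {C,T} (intersection, +0)
JZ@3: {C} ∪ {A} = {A,C} (union, +1)
JOZ@3: {A,C} ∪ {T} = {A,C,T} (union, +1)
RS@3: {A} ∩ {A} = {A} (intersection, +0)
MRS@3: {G} ∪ {A} = {A,G} (union, +1)
JMORSZ@3: {A,C,T} ∩ {A,G} = {A} (intersection, +0)
JZ@4: {T} ∪ {C} = {C,T} (union, +1)
JOZ@4: {C,T} ∪ {G} = {C,G,T} (union, +1)
RS@4: {T} ∪ {C} = {C,T} (union, +1)
MRS@4: {T} ∩ {C,T} = {T} (intersection, +0)
JMORSZ@4: {C,G,T} ∩ {T} = {T} (intersection, +0)
JZ@5: {G} ∪ {T} = {G,T} (union, +1)
JOZ@5: {G,T} ∩ {T} = {T} (intersection, +0)
RS@5: {G} ∩ {G} = {G} (intersection, +0)
MRS@5: {C} ∪ {G} = {C,G} (union, +1)
JMORSZ@5: {T} ∪ {C,G} = {C,G,T} (union, +1)
JZ@6: {G} ∪ {C} = {C,G} (union, +1)
JOZ@6: {C,G} ∩ {G} = {G} (intersection, +0)
RS@6: {A} ∩ {A} = {A} (intersection, +0)
MRS@6: {T} ∪ {A} = {A,T} (union, +1)
JMORSZ@6: {G} ∪ {A,T} = {A,G,T} (union, +1)
per-site changes: [3, 3, 4, 3, 3, 3, 3]; total = 22

22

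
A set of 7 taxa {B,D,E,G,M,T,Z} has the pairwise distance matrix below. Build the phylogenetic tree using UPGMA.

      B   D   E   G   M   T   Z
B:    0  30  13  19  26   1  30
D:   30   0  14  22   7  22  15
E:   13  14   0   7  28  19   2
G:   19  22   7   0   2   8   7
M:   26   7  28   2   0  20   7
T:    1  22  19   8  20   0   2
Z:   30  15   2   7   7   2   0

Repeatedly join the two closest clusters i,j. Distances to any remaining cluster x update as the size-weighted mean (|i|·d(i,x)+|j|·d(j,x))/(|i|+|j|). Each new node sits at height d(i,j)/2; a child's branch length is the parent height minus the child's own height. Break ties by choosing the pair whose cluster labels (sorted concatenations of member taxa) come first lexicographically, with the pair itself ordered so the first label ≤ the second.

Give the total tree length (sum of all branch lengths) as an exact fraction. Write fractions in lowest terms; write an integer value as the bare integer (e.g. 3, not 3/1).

1391/40

step 1: merge (B,T) at d=1; branch lengths B→1/2, T→1/2; new cluster BT
  updated: d(BT,D)=26, d(BT,E)=16, d(BT,G)=27/2, d(BT,M)=23, d(BT,Z)=16
step 2: merge (E,Z) at d=2; branch lengths E→1, Z→1; new cluster EZ
  updated: d(BT,EZ)=16, d(D,EZ)=29/2, d(EZ,G)=7, d(EZ,M)=35/2
step 3: merge (G,M) at d=2; branch lengths G→1, M→1; new cluster GM
  updated: d(BT,GM)=73/4, d(D,GM)=29/2, d(EZ,GM)=49/4
step 4: merge (EZ,GM) at d=49/4; branch lengths EZ→41/8, GM→41/8; new cluster EGMZ
  updated: d(BT,EGMZ)=137/8, d(D,EGMZ)=29/2
step 5: merge (D,EGMZ) at d=29/2; branch lengths D→29/4, EGMZ→9/8; new cluster DEGMZ
  updated: d(BT,DEGMZ)=189/10
step 6: merge (BT,DEGMZ) at d=189/10; branch lengths BT→179/20, DEGMZ→11/5; new cluster BDEGMTZ
final tree: ((B:1/2,T:1/2):179/20,(D:29/4,((E:1,Z:1):41/8,(G:1,M:1):41/8):9/8):11/5)
total length: 1391/40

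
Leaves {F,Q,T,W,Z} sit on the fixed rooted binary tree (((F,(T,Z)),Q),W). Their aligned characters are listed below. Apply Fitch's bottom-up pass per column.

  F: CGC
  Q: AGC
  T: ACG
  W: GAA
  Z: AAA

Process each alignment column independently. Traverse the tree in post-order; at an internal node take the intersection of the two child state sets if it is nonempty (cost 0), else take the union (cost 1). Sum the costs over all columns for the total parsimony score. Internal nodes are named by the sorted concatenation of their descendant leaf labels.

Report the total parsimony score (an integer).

8

[col 0] TZ: children T:{A}, Z:{A} ∩→ {A}; cost 0
[col 0] FTZ: children F:{C}, TZ:{A} ∪→ {A,C}; cost 1
[col 0] FQTZ: children FTZ:{A,C}, Q:{A} ∩→ {A}; cost 0
[col 0] FQTWZ: children FQTZ:{A}, W:{G} ∪→ {A,G}; cost 1
[col 1] TZ: children T:{C}, Z:{A} ∪→ {A,C}; cost 1
[col 1] FTZ: children F:{G}, TZ:{A,C} ∪→ {A,C,G}; cost 1
[col 1] FQTZ: children FTZ:{A,C,G}, Q:{G} ∩→ {G}; cost 0
[col 1] FQTWZ: children FQTZ:{G}, W:{A} ∪→ {A,G}; cost 1
[col 2] TZ: children T:{G}, Z:{A} ∪→ {A,G}; cost 1
[col 2] FTZ: children F:{C}, TZ:{A,G} ∪→ {A,C,G}; cost 1
[col 2] FQTZ: children FTZ:{A,C,G}, Q:{C} ∩→ {C}; cost 0
[col 2] FQTWZ: children FQTZ:{C}, W:{A} ∪→ {A,C}; cost 1
per-site changes: [2, 3, 3]; total = 8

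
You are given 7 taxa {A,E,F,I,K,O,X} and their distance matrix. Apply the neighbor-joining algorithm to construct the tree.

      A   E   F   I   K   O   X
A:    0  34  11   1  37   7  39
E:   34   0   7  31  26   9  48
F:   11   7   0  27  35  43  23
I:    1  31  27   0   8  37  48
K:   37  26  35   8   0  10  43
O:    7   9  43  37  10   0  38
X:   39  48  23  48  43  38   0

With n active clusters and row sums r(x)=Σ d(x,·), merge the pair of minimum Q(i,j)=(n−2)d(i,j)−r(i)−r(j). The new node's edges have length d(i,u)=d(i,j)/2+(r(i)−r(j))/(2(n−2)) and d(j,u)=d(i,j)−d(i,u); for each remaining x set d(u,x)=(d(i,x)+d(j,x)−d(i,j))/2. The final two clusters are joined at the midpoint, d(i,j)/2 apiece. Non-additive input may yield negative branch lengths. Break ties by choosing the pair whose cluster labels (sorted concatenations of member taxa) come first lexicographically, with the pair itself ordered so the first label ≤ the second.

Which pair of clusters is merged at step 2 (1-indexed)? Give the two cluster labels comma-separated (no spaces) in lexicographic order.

iteration 1: select A,I (d=1, Q=-276); attach at lengths (-9/5, 14/5); label the merged cluster AI
  updated: d(AI,E)=32, d(AI,F)=37/2, d(AI,K)=22, d(AI,O)=43/2, d(AI,X)=43
iteration 2: select F,X (d=23, Q=-459/2); attach at lengths (47/16, 321/16); label the merged cluster FX
  updated: d(AI,FX)=77/4, d(E,FX)=16, d(FX,K)=55/2, d(FX,O)=29
iteration 3: select AI,FX (d=77/4, Q=-515/4); attach at lengths (81/8, 73/8); label the merged cluster AFIX
  updated: d(AFIX,E)=115/8, d(AFIX,K)=121/8, d(AFIX,O)=125/8
iteration 4: select AFIX,K (d=121/8, Q=-66); attach at lengths (97/16, 145/16); label the merged cluster AFIKX
  updated: d(AFIKX,E)=101/8, d(AFIKX,O)=21/4
iteration 5: select AFIKX,E (d=101/8, Q=-215/8); attach at lengths (71/16, 131/16); label the merged cluster AEFIKX
  updated: d(AEFIKX,O)=13/16
iteration 6: select AEFIKX,O (d=13/16); attach at lengths (13/32, 13/32); label the merged cluster AEFIKOX
final tree: (((((A:-9/5,I:14/5):81/8,(F:47/16,X:321/16):73/8):97/16,K:145/16):71/16,E:131/16):13/32,O:13/32)
total length: 1149/16

F,X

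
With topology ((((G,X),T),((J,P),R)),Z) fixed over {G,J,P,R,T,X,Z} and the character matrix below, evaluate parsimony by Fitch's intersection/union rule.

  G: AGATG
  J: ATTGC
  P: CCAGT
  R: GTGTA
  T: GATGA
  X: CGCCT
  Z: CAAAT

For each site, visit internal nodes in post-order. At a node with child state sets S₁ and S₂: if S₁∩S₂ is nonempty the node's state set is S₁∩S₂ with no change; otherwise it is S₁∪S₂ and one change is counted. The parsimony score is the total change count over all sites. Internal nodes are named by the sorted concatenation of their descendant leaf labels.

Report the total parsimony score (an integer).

[col 0] GX: children G:{A}, X:{C} ∪→ {A,C}; cost 1
[col 0] GTX: children GX:{A,C}, T:{G} ∪→ {A,C,G}; cost 1
[col 0] JP: children J:{A}, P:{C} ∪→ {A,C}; cost 1
[col 0] JPR: children JP:{A,C}, R:{G} ∪→ {A,C,G}; cost 1
[col 0] GJPRTX: children GTX:{A,C,G}, JPR:{A,C,G} ∩→ {A,C,G}; cost 0
[col 0] GJPRTXZ: children GJPRTX:{A,C,G}, Z:{C} ∩→ {C}; cost 0
[col 1] GX: children G:{G}, X:{G} ∩→ {G}; cost 0
[col 1] GTX: children GX:{G}, T:{A} ∪→ {A,G}; cost 1
[col 1] JP: children J:{T}, P:{C} ∪→ {C,T}; cost 1
[col 1] JPR: children JP:{C,T}, R:{T} ∩→ {T}; cost 0
[col 1] GJPRTX: children GTX:{A,G}, JPR:{T} ∪→ {A,G,T}; cost 1
[col 1] GJPRTXZ: children GJPRTX:{A,G,T}, Z:{A} ∩→ {A}; cost 0
[col 2] GX: children G:{A}, X:{C} ∪→ {A,C}; cost 1
[col 2] GTX: children GX:{A,C}, T:{T} ∪→ {A,C,T}; cost 1
[col 2] JP: children J:{T}, P:{A} ∪→ {A,T}; cost 1
[col 2] JPR: children JP:{A,T}, R:{G} ∪→ {A,G,T}; cost 1
[col 2] GJPRTX: children GTX:{A,C,T}, JPR:{A,G,T} ∩→ {A,T}; cost 0
[col 2] GJPRTXZ: children GJPRTX:{A,T}, Z:{A} ∩→ {A}; cost 0
[col 3] GX: children G:{T}, X:{C} ∪→ {C,T}; cost 1
[col 3] GTX: children GX:{C,T}, T:{G} ∪→ {C,G,T}; cost 1
[col 3] JP: children J:{G}, P:{G} ∩→ {G}; cost 0
[col 3] JPR: children JP:{G}, R:{T} ∪→ {G,T}; cost 1
[col 3] GJPRTX: children GTX:{C,G,T}, JPR:{G,T} ∩→ {G,T}; cost 0
[col 3] GJPRTXZ: children GJPRTX:{G,T}, Z:{A} ∪→ {A,G,T}; cost 1
[col 4] GX: children G:{G}, X:{T} ∪→ {G,T}; cost 1
[col 4] GTX: children GX:{G,T}, T:{A} ∪→ {A,G,T}; cost 1
[col 4] JP: children J:{C}, P:{T} ∪→ {C,T}; cost 1
[col 4] JPR: children JP:{C,T}, R:{A} ∪→ {A,C,T}; cost 1
[col 4] GJPRTX: children GTX:{A,G,T}, JPR:{A,C,T} ∩→ {A,T}; cost 0
[col 4] GJPRTXZ: children GJPRTX:{A,T}, Z:{T} ∩→ {T}; cost 0
per-site changes: [4, 3, 4, 4, 4]; total = 19

19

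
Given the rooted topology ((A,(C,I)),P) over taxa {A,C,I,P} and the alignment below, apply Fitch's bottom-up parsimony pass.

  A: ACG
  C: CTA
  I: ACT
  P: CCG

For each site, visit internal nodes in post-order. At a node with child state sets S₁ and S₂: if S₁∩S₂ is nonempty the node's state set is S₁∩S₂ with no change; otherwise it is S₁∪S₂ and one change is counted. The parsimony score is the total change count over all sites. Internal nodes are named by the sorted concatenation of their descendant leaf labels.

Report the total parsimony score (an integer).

5

CI@0: {C} ∪ {A} = {A,C} (union, +1)
ACI@0: {A} ∩ {A,C} = {A} (intersection, +0)
ACIP@0: {A} ∪ {C} = {A,C} (union, +1)
CI@1: {T} ∪ {C} = {C,T} (union, +1)
ACI@1: {C} ∩ {C,T} = {C} (intersection, +0)
ACIP@1: {C} ∩ {C} = {C} (intersection, +0)
CI@2: {A} ∪ {T} = {A,T} (union, +1)
ACI@2: {G} ∪ {A,T} = {A,G,T} (union, +1)
ACIP@2: {A,G,T} ∩ {G} = {G} (intersection, +0)
per-site changes: [2, 1, 2]; total = 5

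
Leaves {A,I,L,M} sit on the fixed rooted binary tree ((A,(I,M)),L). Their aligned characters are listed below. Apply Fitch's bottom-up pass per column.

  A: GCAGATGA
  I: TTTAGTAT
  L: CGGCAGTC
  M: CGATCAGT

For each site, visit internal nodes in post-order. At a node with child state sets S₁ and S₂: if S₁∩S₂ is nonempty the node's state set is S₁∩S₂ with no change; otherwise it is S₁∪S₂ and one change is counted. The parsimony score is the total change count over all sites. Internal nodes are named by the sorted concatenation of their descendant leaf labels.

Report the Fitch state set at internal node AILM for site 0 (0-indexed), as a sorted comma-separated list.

[col 0] IM: children I:{T}, M:{C} ∪→ {C,T}; cost 1
[col 0] AIM: children A:{G}, IM:{C,T} ∪→ {C,G,T}; cost 1
[col 0] AILM: children AIM:{C,G,T}, L:{C} ∩→ {C}; cost 0
[col 1] IM: children I:{T}, M:{G} ∪→ {G,T}; cost 1
[col 1] AIM: children A:{C}, IM:{G,T} ∪→ {C,G,T}; cost 1
[col 1] AILM: children AIM:{C,G,T}, L:{G} ∩→ {G}; cost 0
[col 2] IM: children I:{T}, M:{A} ∪→ {A,T}; cost 1
[col 2] AIM: children A:{A}, IM:{A,T} ∩→ {A}; cost 0
[col 2] AILM: children AIM:{A}, L:{G} ∪→ {A,G}; cost 1
[col 3] IM: children I:{A}, M:{T} ∪→ {A,T}; cost 1
[col 3] AIM: children A:{G}, IM:{A,T} ∪→ {A,G,T}; cost 1
[col 3] AILM: children AIM:{A,G,T}, L:{C} ∪→ {A,C,G,T}; cost 1
[col 4] IM: children I:{G}, M:{C} ∪→ {C,G}; cost 1
[col 4] AIM: children A:{A}, IM:{C,G} ∪→ {A,C,G}; cost 1
[col 4] AILM: children AIM:{A,C,G}, L:{A} ∩→ {A}; cost 0
[col 5] IM: children I:{T}, M:{A} ∪→ {A,T}; cost 1
[col 5] AIM: children A:{T}, IM:{A,T} ∩→ {T}; cost 0
[col 5] AILM: children AIM:{T}, L:{G} ∪→ {G,T}; cost 1
[col 6] IM: children I:{A}, M:{G} ∪→ {A,G}; cost 1
[col 6] AIM: children A:{G}, IM:{A,G} ∩→ {G}; cost 0
[col 6] AILM: children AIM:{G}, L:{T} ∪→ {G,T}; cost 1
[col 7] IM: children I:{T}, M:{T} ∩→ {T}; cost 0
[col 7] AIM: children A:{A}, IM:{T} ∪→ {A,T}; cost 1
[col 7] AILM: children AIM:{A,T}, L:{C} ∪→ {A,C,T}; cost 1
per-site changes: [2, 2, 2, 3, 2, 2, 2, 2]; total = 17

C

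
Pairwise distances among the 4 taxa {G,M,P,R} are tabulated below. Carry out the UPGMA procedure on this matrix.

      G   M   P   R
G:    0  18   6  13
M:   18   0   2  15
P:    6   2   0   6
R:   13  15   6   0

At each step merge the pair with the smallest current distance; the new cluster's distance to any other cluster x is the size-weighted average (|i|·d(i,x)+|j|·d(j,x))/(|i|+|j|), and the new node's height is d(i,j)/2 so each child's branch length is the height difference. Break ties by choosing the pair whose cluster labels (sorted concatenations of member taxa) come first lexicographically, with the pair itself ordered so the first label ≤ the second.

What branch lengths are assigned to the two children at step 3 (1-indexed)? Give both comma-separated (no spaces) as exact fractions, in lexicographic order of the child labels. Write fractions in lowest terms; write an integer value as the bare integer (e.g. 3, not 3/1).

step 1: merge (M,P) at d=2; branch lengths M→1, P→1; new cluster MP
  updated: d(G,MP)=12, d(MP,R)=21/2
step 2: merge (MP,R) at d=21/2; branch lengths MP→17/4, R→21/4; new cluster MPR
  updated: d(G,MPR)=37/3
step 3: merge (G,MPR) at d=37/3; branch lengths G→37/6, MPR→11/12; new cluster GMPR
final tree: (G:37/6,((M:1,P:1):17/4,R:21/4):11/12)
total length: 223/12

37/6,11/12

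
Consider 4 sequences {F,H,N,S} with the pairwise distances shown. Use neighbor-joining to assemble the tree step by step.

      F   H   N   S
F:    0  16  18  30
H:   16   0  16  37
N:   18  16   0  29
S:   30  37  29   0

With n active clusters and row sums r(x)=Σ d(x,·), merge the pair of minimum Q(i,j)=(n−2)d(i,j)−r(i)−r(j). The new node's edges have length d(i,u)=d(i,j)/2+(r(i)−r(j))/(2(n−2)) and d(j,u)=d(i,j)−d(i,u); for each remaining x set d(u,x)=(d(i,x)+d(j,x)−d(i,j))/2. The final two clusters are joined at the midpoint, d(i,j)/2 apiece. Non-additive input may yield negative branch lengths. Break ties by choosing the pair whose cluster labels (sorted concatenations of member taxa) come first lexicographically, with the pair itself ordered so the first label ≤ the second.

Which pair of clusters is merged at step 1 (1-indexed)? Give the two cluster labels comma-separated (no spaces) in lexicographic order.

F,H

1. join F+H (d=16, Q=-101) ⇒ FH; edges |F|=27/4, |H|=37/4
  updated: d(FH,N)=9, d(FH,S)=51/2
2. join FH+N (d=9, Q=-127/2) ⇒ FHN; edges |FH|=11/4, |N|=25/4
  updated: d(FHN,S)=91/4
3. join FHN+S (d=91/4) ⇒ FHNS; edges |FHN|=91/8, |S|=91/8
final tree: (((F:27/4,H:37/4):11/4,N:25/4):91/8,S:91/8)
total length: 191/4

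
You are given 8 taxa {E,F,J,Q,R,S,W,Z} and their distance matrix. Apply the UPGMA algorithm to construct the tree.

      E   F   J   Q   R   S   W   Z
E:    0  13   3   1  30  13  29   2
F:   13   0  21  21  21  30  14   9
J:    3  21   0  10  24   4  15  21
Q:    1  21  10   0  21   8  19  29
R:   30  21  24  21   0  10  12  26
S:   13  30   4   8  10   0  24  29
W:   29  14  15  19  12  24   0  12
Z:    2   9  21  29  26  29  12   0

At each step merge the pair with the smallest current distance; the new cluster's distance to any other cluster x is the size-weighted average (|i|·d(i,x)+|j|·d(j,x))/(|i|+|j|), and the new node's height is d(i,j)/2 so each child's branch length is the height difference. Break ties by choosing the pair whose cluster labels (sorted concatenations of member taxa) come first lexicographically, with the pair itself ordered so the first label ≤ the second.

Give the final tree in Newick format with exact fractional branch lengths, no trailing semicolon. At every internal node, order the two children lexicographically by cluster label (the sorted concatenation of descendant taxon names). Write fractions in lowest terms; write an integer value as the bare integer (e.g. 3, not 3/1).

1. join E+Q (d=1) ⇒ EQ; edges |E|=1/2, |Q|=1/2
  updated: d(EQ,F)=17, d(EQ,J)=13/2, d(EQ,R)=51/2, d(EQ,S)=21/2, d(EQ,W)=24, d(EQ,Z)=31/2
2. join J+S (d=4) ⇒ JS; edges |J|=2, |S|=2
  updated: d(EQ,JS)=17/2, d(F,JS)=51/2, d(JS,R)=17, d(JS,W)=39/2, d(JS,Z)=25
3. join EQ+JS (d=17/2) ⇒ EJQS; edges |EQ|=15/4, |JS|=9/4
  updated: d(EJQS,F)=85/4, d(EJQS,R)=85/4, d(EJQS,W)=87/4, d(EJQS,Z)=81/4
4. join F+Z (d=9) ⇒ FZ; edges |F|=9/2, |Z|=9/2
  updated: d(EJQS,FZ)=83/4, d(FZ,R)=47/2, d(FZ,W)=13
5. join R+W (d=12) ⇒ RW; edges |R|=6, |W|=6
  updated: d(EJQS,RW)=43/2, d(FZ,RW)=73/4
6. join FZ+RW (d=73/4) ⇒ FRWZ; edges |FZ|=37/8, |RW|=25/8
  updated: d(EJQS,FRWZ)=169/8
7. join EJQS+FRWZ (d=169/8) ⇒ EFJQRSWZ; edges |EJQS|=101/16, |FRWZ|=23/16
final tree: (((E:1/2,Q:1/2):15/4,(J:2,S:2):9/4):101/16,((F:9/2,Z:9/2):37/8,(R:6,W:6):25/8):23/16)
total length: 95/2

(((E:1/2,Q:1/2):15/4,(J:2,S:2):9/4):101/16,((F:9/2,Z:9/2):37/8,(R:6,W:6):25/8):23/16)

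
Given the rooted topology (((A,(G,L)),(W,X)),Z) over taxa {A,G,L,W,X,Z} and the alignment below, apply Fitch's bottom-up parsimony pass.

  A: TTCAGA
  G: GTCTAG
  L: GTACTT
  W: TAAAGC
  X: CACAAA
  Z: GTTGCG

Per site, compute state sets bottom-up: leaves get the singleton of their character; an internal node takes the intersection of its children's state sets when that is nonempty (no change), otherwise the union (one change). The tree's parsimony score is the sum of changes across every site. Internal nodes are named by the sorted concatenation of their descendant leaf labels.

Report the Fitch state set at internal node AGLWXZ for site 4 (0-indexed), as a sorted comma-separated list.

A,C,G

[col 0] GL: children G:{G}, L:{G} ∩→ {G}; cost 0
[col 0] AGL: children A:{T}, GL:{G} ∪→ {G,T}; cost 1
[col 0] WX: children W:{T}, X:{C} ∪→ {C,T}; cost 1
[col 0] AGLWX: children AGL:{G,T}, WX:{C,T} ∩→ {T}; cost 0
[col 0] AGLWXZ: children AGLWX:{T}, Z:{G} ∪→ {G,T}; cost 1
[col 1] GL: children G:{T}, L:{T} ∩→ {T}; cost 0
[col 1] AGL: children A:{T}, GL:{T} ∩→ {T}; cost 0
[col 1] WX: children W:{A}, X:{A} ∩→ {A}; cost 0
[col 1] AGLWX: children AGL:{T}, WX:{A} ∪→ {A,T}; cost 1
[col 1] AGLWXZ: children AGLWX:{A,T}, Z:{T} ∩→ {T}; cost 0
[col 2] GL: children G:{C}, L:{A} ∪→ {A,C}; cost 1
[col 2] AGL: children A:{C}, GL:{A,C} ∩→ {C}; cost 0
[col 2] WX: children W:{A}, X:{C} ∪→ {A,C}; cost 1
[col 2] AGLWX: children AGL:{C}, WX:{A,C} ∩→ {C}; cost 0
[col 2] AGLWXZ: children AGLWX:{C}, Z:{T} ∪→ {C,T}; cost 1
[col 3] GL: children G:{T}, L:{C} ∪→ {C,T}; cost 1
[col 3] AGL: children A:{A}, GL:{C,T} ∪→ {A,C,T}; cost 1
[col 3] WX: children W:{A}, X:{A} ∩→ {A}; cost 0
[col 3] AGLWX: children AGL:{A,C,T}, WX:{A} ∩→ {A}; cost 0
[col 3] AGLWXZ: children AGLWX:{A}, Z:{G} ∪→ {A,G}; cost 1
[col 4] GL: children G:{A}, L:{T} ∪→ {A,T}; cost 1
[col 4] AGL: children A:{G}, GL:{A,T} ∪→ {A,G,T}; cost 1
[col 4] WX: children W:{G}, X:{A} ∪→ {A,G}; cost 1
[col 4] AGLWX: children AGL:{A,G,T}, WX:{A,G} ∩→ {A,G}; cost 0
[col 4] AGLWXZ: children AGLWX:{A,G}, Z:{C} ∪→ {A,C,G}; cost 1
[col 5] GL: children G:{G}, L:{T} ∪→ {G,T}; cost 1
[col 5] AGL: children A:{A}, GL:{G,T} ∪→ {A,G,T}; cost 1
[col 5] WX: children W:{C}, X:{A} ∪→ {A,C}; cost 1
[col 5] AGLWX: children AGL:{A,G,T}, WX:{A,C} ∩→ {A}; cost 0
[col 5] AGLWXZ: children AGLWX:{A}, Z:{G} ∪→ {A,G}; cost 1
per-site changes: [3, 1, 3, 3, 4, 4]; total = 18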